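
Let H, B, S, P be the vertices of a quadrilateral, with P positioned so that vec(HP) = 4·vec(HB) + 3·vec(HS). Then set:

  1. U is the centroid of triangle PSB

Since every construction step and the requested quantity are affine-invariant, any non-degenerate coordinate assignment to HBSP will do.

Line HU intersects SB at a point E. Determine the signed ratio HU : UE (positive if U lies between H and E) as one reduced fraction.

Assign H = (0, 0), B = (1, 0), S = (0, 1), P = (4, 3) — the answer is frame-independent, so this choice is without loss of generality.
1. U is the centroid of triangle PSB ⇒ U = (5/3, 4/3)
line HU meets SB at E = (5/9, 4/9)
U = H + t·(E−H) with t = 3, so HU:UE = 3:-2

HU:UE = -3/2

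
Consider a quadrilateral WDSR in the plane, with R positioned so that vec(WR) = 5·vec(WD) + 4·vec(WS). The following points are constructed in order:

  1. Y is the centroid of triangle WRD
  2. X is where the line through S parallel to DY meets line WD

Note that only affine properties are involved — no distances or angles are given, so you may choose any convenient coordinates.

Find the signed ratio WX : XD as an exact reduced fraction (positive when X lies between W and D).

Work in coordinates with W = (0, 0), D = (1, 0), S = (0, 1), R = (5, 4).
1. Y is the centroid of triangle WRD ⇒ Y = (2, 4/3)
2. X is where the line through S parallel to DY meets line WD ⇒ X = (-3/4, 0)
X = W + t·(D−W) with t = -3/4, so WX:XD = t:(1−t) = -3/4:7/4

WX:XD = -3/7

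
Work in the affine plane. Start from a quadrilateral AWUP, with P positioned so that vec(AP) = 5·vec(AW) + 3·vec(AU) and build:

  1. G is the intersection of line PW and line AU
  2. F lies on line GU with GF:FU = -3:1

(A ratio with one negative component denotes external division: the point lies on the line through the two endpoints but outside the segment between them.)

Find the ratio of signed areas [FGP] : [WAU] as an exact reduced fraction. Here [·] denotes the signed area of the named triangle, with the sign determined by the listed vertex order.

Choose coordinates A = (0, 0), W = (1, 0), U = (0, 1), P = (5, 3).
1. G is the intersection of line PW and line AU ⇒ G = (0, -3/4)
2. F lies on line GU with GF:FU = -3:1 ⇒ F = (0, 15/8)
2·[FGP] = 105/8, 2·[WAU] = -1
[FGP]:[WAU] = 105/8:-1 = -105/8

[FGP]:[WAU] = -105/8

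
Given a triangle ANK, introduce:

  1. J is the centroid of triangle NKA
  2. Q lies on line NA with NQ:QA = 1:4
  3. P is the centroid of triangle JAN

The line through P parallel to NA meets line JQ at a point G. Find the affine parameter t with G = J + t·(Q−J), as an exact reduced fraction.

t = 2/3

Choose coordinates A = (0, 0), N = (1, 0), K = (0, 1).
1. J is the centroid of triangle NKA ⇒ J = (1/3, 1/3)
2. Q lies on line NA with NQ:QA = 1:4 ⇒ Q = (4/5, 0)
3. P is the centroid of triangle JAN ⇒ P = (4/9, 1/9)
through P parallel to NA: direction (-1, 0); meets JQ at G = (29/45, 1/9)
G = J + t·(Q−J) with t = 2/3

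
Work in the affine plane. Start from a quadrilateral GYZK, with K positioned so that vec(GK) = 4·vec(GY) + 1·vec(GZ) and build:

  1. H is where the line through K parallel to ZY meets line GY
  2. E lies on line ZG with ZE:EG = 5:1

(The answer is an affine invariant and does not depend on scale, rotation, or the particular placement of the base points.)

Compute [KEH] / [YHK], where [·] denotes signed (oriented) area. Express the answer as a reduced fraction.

[KEH]:[YHK] = 29/24

Assign G = (0, 0), Y = (1, 0), Z = (0, 1), K = (4, 1) — the answer is frame-independent, so this choice is without loss of generality.
1. H is where the line through K parallel to ZY meets line GY ⇒ H = (5, 0)
2. E lies on line ZG with ZE:EG = 5:1 ⇒ E = (0, 1/6)
2·[KEH] = 29/6, 2·[YHK] = 4
[KEH]:[YHK] = 29/6:4 = 29/24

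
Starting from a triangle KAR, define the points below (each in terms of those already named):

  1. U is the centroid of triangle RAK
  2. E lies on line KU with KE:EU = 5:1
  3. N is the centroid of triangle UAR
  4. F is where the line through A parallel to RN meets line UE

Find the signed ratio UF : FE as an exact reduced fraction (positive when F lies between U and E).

UF:FE = -4/5

Set K = (0, 0), A = (1, 0), R = (0, 1); any affine frame gives the same invariant.
1. U is the centroid of triangle RAK ⇒ U = (1/3, 1/3)
2. E lies on line KU with KE:EU = 5:1 ⇒ E = (5/18, 5/18)
3. N is the centroid of triangle UAR ⇒ N = (4/9, 4/9)
4. F is where the line through A parallel to RN meets line UE ⇒ F = (5/9, 5/9)
F = U + t·(E−U) with t = -4, so UF:FE = t:(1−t) = -4:5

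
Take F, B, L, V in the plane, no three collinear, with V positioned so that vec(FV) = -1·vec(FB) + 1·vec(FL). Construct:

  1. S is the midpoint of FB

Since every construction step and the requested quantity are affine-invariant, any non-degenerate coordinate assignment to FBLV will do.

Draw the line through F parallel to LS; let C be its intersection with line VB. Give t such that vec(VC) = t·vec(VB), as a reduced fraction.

t = 1/3

Set F = (0, 0), B = (1, 0), L = (0, 1), V = (-1, 1); any affine frame gives the same invariant.
1. S is the midpoint of FB ⇒ S = (1/2, 0)
through F parallel to LS: direction (1/2, -1); meets VB at C = (-1/3, 2/3)
C = V + t·(B−V) with t = 1/3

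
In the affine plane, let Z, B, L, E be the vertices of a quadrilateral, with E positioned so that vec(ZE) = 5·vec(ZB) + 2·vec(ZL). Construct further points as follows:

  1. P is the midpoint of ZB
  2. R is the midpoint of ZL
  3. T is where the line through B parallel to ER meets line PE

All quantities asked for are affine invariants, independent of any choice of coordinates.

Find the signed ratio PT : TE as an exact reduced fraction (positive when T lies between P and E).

PT:TE = -3/16

Set Z = (0, 0), B = (1, 0), L = (0, 1), E = (5, 2); any affine frame gives the same invariant.
1. P is the midpoint of ZB ⇒ P = (1/2, 0)
2. R is the midpoint of ZL ⇒ R = (0, 1/2)
3. T is where the line through B parallel to ER meets line PE ⇒ T = (-7/13, -6/13)
T = P + t·(E−P) with t = -3/13, so PT:TE = t:(1−t) = -3/13:16/13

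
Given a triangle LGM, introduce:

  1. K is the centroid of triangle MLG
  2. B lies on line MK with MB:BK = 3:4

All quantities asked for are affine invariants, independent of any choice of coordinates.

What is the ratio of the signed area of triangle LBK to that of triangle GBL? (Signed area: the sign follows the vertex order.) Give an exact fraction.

Work in coordinates with L = (0, 0), G = (1, 0), M = (0, 1).
1. K is the centroid of triangle MLG ⇒ K = (1/3, 1/3)
2. B lies on line MK with MB:BK = 3:4 ⇒ B = (1/7, 5/7)
2·[LBK] = -4/21, 2·[GBL] = 5/7
[LBK]:[GBL] = -4/21:5/7 = -4/15

[LBK]:[GBL] = -4/15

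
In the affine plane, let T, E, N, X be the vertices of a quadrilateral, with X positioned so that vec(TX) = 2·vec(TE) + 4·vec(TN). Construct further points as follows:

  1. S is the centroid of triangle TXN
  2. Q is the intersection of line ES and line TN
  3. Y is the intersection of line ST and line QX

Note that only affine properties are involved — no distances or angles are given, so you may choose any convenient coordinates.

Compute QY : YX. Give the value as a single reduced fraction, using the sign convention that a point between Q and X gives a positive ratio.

Set T = (0, 0), E = (1, 0), N = (0, 1), X = (2, 4); any affine frame gives the same invariant.
1. S is the centroid of triangle TXN ⇒ S = (2/3, 5/3)
2. Q is the intersection of line ES and line TN ⇒ Q = (0, 5)
3. Y is the intersection of line ST and line QX ⇒ Y = (5/3, 25/6)
Y = Q + t·(X−Q) with t = 5/6, so QY:YX = t:(1−t) = 5/6:1/6

QY:YX = 5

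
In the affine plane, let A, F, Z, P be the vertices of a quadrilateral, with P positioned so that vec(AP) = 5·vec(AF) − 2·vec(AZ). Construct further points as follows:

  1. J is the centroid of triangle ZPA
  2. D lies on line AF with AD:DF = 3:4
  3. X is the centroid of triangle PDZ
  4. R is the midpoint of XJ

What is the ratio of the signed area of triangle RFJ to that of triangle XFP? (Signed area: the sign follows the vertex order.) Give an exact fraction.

Set A = (0, 0), F = (1, 0), Z = (0, 1), P = (5, -2); any affine frame gives the same invariant.
1. J is the centroid of triangle ZPA ⇒ J = (5/3, -1/3)
2. D lies on line AF with AD:DF = 3:4 ⇒ D = (3/7, 0)
3. X is the centroid of triangle PDZ ⇒ X = (38/21, -1/3)
4. R is the midpoint of XJ ⇒ R = (73/42, -1/3)
2·[RFJ] = 1/42, 2·[XFP] = 2/7
[RFJ]:[XFP] = 1/42:2/7 = 1/12

[RFJ]:[XFP] = 1/12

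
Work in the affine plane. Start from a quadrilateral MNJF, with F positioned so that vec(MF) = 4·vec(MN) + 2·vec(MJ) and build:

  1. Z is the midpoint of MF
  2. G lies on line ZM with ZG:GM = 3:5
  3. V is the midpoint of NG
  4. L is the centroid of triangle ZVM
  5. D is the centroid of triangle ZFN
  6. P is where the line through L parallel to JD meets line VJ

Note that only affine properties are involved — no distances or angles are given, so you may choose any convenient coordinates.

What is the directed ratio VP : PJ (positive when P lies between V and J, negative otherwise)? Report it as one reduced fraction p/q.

VP:PJ = 2/9

Choose coordinates M = (0, 0), N = (1, 0), J = (0, 1), F = (4, 2).
1. Z is the midpoint of MF ⇒ Z = (2, 1)
2. G lies on line ZM with ZG:GM = 3:5 ⇒ G = (5/4, 5/8)
3. V is the midpoint of NG ⇒ V = (9/8, 5/16)
4. L is the centroid of triangle ZVM ⇒ L = (25/24, 7/16)
5. D is the centroid of triangle ZFN ⇒ D = (7/3, 1)
6. P is where the line through L parallel to JD meets line VJ ⇒ P = (81/88, 7/16)
P = V + t·(J−V) with t = 2/11, so VP:PJ = t:(1−t) = 2/11:9/11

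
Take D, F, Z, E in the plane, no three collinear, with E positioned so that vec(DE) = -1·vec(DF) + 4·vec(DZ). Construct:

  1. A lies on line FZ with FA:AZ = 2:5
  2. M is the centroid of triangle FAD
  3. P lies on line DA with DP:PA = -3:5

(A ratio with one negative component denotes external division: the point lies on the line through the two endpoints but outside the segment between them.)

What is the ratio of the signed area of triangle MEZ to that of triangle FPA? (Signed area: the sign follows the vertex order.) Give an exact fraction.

Set D = (0, 0), F = (1, 0), Z = (0, 1), E = (-1, 4); any affine frame gives the same invariant.
1. A lies on line FZ with FA:AZ = 2:5 ⇒ A = (5/7, 2/7)
2. M is the centroid of triangle FAD ⇒ M = (4/7, 2/21)
3. P lies on line DA with DP:PA = -3:5 ⇒ P = (-15/14, -3/7)
2·[MEZ] = 17/21, 2·[FPA] = -5/7
[MEZ]:[FPA] = 17/21:-5/7 = -17/15

[MEZ]:[FPA] = -17/15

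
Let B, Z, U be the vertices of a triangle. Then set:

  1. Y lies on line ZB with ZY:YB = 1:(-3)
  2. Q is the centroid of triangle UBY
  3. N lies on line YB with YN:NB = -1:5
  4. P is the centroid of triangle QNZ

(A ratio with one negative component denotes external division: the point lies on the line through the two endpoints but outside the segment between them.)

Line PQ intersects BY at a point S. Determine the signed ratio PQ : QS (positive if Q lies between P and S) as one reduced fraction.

Choose coordinates B = (0, 0), Z = (1, 0), U = (0, 1).
1. Y lies on line ZB with ZY:YB = 1:(-3) ⇒ Y = (3/2, 0)
2. Q is the centroid of triangle UBY ⇒ Q = (1/2, 1/3)
3. N lies on line YB with YN:NB = -1:5 ⇒ N = (15/8, 0)
4. P is the centroid of triangle QNZ ⇒ P = (9/8, 1/9)
line PQ meets BY at S = (23/16, 0)
Q = P + t·(S−P) with t = -2, so PQ:QS = -2:3

PQ:QS = -2/3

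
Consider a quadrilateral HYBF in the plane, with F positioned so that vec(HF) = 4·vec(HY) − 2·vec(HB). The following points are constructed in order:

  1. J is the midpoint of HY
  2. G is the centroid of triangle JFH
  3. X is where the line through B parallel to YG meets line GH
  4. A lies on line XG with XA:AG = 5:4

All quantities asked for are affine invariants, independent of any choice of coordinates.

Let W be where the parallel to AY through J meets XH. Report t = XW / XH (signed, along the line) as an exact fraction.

Assign H = (0, 0), Y = (1, 0), B = (0, 1), F = (4, -2) — the answer is frame-independent, so this choice is without loss of generality.
1. J is the midpoint of HY ⇒ J = (1/2, 0)
2. G is the centroid of triangle JFH ⇒ G = (3/2, -2/3)
3. X is where the line through B parallel to YG meets line GH ⇒ X = (9/8, -1/2)
4. A lies on line XG with XA:AG = 5:4 ⇒ A = (4/3, -16/27)
through J parallel to AY: direction (-1/3, 16/27); meets XH at W = (2/3, -8/27)
W = X + t·(H−X) with t = 11/27

t = 11/27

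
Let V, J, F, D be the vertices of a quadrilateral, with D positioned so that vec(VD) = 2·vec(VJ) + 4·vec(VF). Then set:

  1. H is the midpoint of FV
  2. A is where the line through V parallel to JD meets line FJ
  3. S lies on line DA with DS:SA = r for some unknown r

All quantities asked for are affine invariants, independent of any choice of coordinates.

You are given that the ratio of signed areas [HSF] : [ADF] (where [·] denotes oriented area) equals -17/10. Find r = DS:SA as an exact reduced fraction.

r = -3/2

Assign V = (0, 0), J = (1, 0), F = (0, 1), D = (2, 4) — the answer is frame-independent, so this choice is without loss of generality.
1. H is the midpoint of FV ⇒ H = (0, 1/2)
2. A is where the line through V parallel to JD meets line FJ ⇒ A = (1/5, 4/5)
3. With DS:SA = r, write λ = r/(r+1) so S = D + λ·(A−D); S is affine-linear in λ
Every point depending on S is an affine combination of S and λ-independent points, so each such coordinate is linear in λ; the λ² term in each signed area is a multiple of (A−D)×(A−D) = 0, so 2·[HSF] and 2·[ADF] are each linear in λ. Evaluating at λ=0 and λ=1:
  2·[HSF] = -9/10·λ + 1,   2·[ADF] = 1
So [HSF]:[ADF] = (-9/10·λ + 1) / (1). Setting this equal to -17/10:
  -9/10·λ + 1 = -17/10·(1)  ⇒  λ = 3
Then r = λ/(1−λ) = (3)/(-2) = -3/2. Check: with r = -3/2, S = (-17/5, -28/5) and [HSF]:[ADF] = -17/10 as required.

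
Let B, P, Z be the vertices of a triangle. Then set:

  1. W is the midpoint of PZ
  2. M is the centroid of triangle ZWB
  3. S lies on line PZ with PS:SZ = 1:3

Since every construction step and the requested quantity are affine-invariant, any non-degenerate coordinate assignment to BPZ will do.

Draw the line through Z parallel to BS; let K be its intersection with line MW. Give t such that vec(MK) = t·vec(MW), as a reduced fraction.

Assign B = (0, 0), P = (1, 0), Z = (0, 1) — the answer is frame-independent, so this choice is without loss of generality.
1. W is the midpoint of PZ ⇒ W = (1/2, 1/2)
2. M is the centroid of triangle ZWB ⇒ M = (1/6, 1/2)
3. S lies on line PZ with PS:SZ = 1:3 ⇒ S = (3/4, 1/4)
through Z parallel to BS: direction (3/4, 1/4); meets MW at K = (-3/2, 1/2)
K = M + t·(W−M) with t = -5

t = -5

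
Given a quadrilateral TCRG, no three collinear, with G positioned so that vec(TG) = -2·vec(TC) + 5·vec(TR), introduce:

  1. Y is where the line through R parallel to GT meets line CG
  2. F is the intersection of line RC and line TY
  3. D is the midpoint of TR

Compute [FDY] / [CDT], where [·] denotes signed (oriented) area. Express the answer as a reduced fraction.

[FDY]:[CDT] = 24/55

Choose coordinates T = (0, 0), C = (1, 0), R = (0, 1), G = (-2, 5).
1. Y is where the line through R parallel to GT meets line CG ⇒ Y = (-4/5, 3)
2. F is the intersection of line RC and line TY ⇒ F = (-4/11, 15/11)
3. D is the midpoint of TR ⇒ D = (0, 1/2)
2·[FDY] = 12/55, 2·[CDT] = 1/2
[FDY]:[CDT] = 12/55:1/2 = 24/55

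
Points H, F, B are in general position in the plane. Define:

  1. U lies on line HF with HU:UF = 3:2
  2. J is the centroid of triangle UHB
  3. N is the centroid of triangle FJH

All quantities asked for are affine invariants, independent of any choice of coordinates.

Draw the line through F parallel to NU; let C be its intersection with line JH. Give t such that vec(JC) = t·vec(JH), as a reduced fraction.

Choose coordinates H = (0, 0), F = (1, 0), B = (0, 1).
1. U lies on line HF with HU:UF = 3:2 ⇒ U = (3/5, 0)
2. J is the centroid of triangle UHB ⇒ J = (1/5, 1/3)
3. N is the centroid of triangle FJH ⇒ N = (2/5, 1/9)
through F parallel to NU: direction (1/5, -1/9); meets JH at C = (1/4, 5/12)
C = J + t·(H−J) with t = -1/4

t = -1/4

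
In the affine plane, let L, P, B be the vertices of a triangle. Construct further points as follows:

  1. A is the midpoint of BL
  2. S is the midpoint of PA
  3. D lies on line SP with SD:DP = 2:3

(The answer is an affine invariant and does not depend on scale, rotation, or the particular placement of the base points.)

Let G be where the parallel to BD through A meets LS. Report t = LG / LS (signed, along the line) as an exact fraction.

t = 7/12

Assign L = (0, 0), P = (1, 0), B = (0, 1) — the answer is frame-independent, so this choice is without loss of generality.
1. A is the midpoint of BL ⇒ A = (0, 1/2)
2. S is the midpoint of PA ⇒ S = (1/2, 1/4)
3. D lies on line SP with SD:DP = 2:3 ⇒ D = (7/10, 3/20)
through A parallel to BD: direction (7/10, -17/20); meets LS at G = (7/24, 7/48)
G = L + t·(S−L) with t = 7/12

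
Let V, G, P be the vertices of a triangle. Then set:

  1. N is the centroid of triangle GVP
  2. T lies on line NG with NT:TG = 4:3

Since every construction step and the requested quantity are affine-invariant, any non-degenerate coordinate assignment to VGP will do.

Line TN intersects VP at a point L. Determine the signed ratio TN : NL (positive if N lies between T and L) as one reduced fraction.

TN:NL = 8/7

Set V = (0, 0), G = (1, 0), P = (0, 1); any affine frame gives the same invariant.
1. N is the centroid of triangle GVP ⇒ N = (1/3, 1/3)
2. T lies on line NG with NT:TG = 4:3 ⇒ T = (5/7, 1/7)
line TN meets VP at L = (0, 1/2)
N = T + t·(L−T) with t = 8/15, so TN:NL = 8/15:7/15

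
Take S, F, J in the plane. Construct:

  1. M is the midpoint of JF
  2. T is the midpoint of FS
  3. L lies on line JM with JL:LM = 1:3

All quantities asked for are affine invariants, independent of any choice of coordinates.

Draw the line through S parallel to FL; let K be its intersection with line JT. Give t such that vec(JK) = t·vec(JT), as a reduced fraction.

Assign S = (0, 0), F = (1, 0), J = (0, 1) — the answer is frame-independent, so this choice is without loss of generality.
1. M is the midpoint of JF ⇒ M = (1/2, 1/2)
2. T is the midpoint of FS ⇒ T = (1/2, 0)
3. L lies on line JM with JL:LM = 1:3 ⇒ L = (1/8, 7/8)
through S parallel to FL: direction (-7/8, 7/8); meets JT at K = (1, -1)
K = J + t·(T−J) with t = 2

t = 2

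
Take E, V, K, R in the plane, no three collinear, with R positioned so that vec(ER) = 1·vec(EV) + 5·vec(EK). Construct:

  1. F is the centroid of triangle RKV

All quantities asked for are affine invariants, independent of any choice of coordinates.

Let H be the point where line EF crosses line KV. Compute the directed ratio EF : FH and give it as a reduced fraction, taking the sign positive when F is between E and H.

EF:FH = -8/5

Assign E = (0, 0), V = (1, 0), K = (0, 1), R = (1, 5) — the answer is frame-independent, so this choice is without loss of generality.
1. F is the centroid of triangle RKV ⇒ F = (2/3, 2)
line EF meets KV at H = (1/4, 3/4)
F = E + t·(H−E) with t = 8/3, so EF:FH = 8/3:-5/3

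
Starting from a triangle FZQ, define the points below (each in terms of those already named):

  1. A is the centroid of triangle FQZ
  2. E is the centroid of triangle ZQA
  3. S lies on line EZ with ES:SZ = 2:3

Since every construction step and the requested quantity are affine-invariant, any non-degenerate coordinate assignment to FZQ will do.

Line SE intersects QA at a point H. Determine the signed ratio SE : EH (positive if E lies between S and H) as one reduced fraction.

Assign F = (0, 0), Z = (1, 0), Q = (0, 1) — the answer is frame-independent, so this choice is without loss of generality.
1. A is the centroid of triangle FQZ ⇒ A = (1/3, 1/3)
2. E is the centroid of triangle ZQA ⇒ E = (4/9, 4/9)
3. S lies on line EZ with ES:SZ = 2:3 ⇒ S = (2/3, 4/15)
line SE meets QA at H = (1/6, 2/3)
E = S + t·(H−S) with t = 4/9, so SE:EH = 4/9:5/9

SE:EH = 4/5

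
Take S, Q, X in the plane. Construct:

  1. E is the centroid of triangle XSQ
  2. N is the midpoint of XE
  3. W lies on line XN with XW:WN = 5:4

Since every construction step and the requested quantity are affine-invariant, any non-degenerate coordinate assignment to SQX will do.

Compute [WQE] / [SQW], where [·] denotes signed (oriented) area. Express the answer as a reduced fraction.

[WQE]:[SQW] = -13/44

Work in coordinates with S = (0, 0), Q = (1, 0), X = (0, 1).
1. E is the centroid of triangle XSQ ⇒ E = (1/3, 1/3)
2. N is the midpoint of XE ⇒ N = (1/6, 2/3)
3. W lies on line XN with XW:WN = 5:4 ⇒ W = (5/54, 22/27)
2·[WQE] = -13/54, 2·[SQW] = 22/27
[WQE]:[SQW] = -13/54:22/27 = -13/44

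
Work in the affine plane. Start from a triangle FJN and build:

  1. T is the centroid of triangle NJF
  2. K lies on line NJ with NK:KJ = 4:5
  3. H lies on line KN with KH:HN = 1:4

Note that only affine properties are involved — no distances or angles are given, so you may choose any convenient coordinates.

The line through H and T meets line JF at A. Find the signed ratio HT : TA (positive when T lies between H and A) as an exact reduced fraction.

HT:TA = 14/15

Assign F = (0, 0), J = (1, 0), N = (0, 1) — the answer is frame-independent, so this choice is without loss of generality.
1. T is the centroid of triangle NJF ⇒ T = (1/3, 1/3)
2. K lies on line NJ with NK:KJ = 4:5 ⇒ K = (4/9, 5/9)
3. H lies on line KN with KH:HN = 1:4 ⇒ H = (16/45, 29/45)
line HT meets JF at A = (13/42, 0)
T = H + t·(A−H) with t = 14/29, so HT:TA = 14/29:15/29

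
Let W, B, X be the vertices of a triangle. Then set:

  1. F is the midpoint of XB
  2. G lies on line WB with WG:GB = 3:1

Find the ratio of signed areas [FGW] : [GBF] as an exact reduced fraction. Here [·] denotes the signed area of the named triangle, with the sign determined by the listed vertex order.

[FGW]:[GBF] = -3

Work in coordinates with W = (0, 0), B = (1, 0), X = (0, 1).
1. F is the midpoint of XB ⇒ F = (1/2, 1/2)
2. G lies on line WB with WG:GB = 3:1 ⇒ G = (3/4, 0)
2·[FGW] = -3/8, 2·[GBF] = 1/8
[FGW]:[GBF] = -3/8:1/8 = -3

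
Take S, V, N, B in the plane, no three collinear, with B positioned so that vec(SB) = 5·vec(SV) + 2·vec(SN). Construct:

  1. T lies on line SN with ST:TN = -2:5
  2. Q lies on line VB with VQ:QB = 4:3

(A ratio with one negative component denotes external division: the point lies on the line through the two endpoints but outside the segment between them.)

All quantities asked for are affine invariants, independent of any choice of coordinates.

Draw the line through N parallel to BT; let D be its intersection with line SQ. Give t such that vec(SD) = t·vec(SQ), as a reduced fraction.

Work in coordinates with S = (0, 0), V = (1, 0), N = (0, 1), B = (5, 2).
1. T lies on line SN with ST:TN = -2:5 ⇒ T = (0, -2/3)
2. Q lies on line VB with VQ:QB = 4:3 ⇒ Q = (23/7, 8/7)
through N parallel to BT: direction (-5, -8/3); meets SQ at D = (-345/64, -15/8)
D = S + t·(Q−S) with t = -105/64

t = -105/64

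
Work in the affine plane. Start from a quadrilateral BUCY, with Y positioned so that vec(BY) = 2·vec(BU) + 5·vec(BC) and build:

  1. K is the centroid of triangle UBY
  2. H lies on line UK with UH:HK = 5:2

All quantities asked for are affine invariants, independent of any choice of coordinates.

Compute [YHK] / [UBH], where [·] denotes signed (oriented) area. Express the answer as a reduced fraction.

Work in coordinates with B = (0, 0), U = (1, 0), C = (0, 1), Y = (2, 5).
1. K is the centroid of triangle UBY ⇒ K = (1, 5/3)
2. H lies on line UK with UH:HK = 5:2 ⇒ H = (1, 25/21)
2·[YHK] = -10/21, 2·[UBH] = -25/21
[YHK]:[UBH] = -10/21:-25/21 = 2/5

[YHK]:[UBH] = 2/5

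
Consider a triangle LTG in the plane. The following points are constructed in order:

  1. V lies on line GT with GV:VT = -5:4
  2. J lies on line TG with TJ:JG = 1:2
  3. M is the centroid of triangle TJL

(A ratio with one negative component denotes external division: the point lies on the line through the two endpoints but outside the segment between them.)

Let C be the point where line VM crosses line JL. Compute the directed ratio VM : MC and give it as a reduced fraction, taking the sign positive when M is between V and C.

Set L = (0, 0), T = (1, 0), G = (0, 1); any affine frame gives the same invariant.
1. V lies on line GT with GV:VT = -5:4 ⇒ V = (5, -4)
2. J lies on line TG with TJ:JG = 1:2 ⇒ J = (2/3, 1/3)
3. M is the centroid of triangle TJL ⇒ M = (5/9, 1/9)
line VM meets JL at C = (25/57, 25/114)
M = V + t·(C−V) with t = 38/39, so VM:MC = 38/39:1/39

VM:MC = 38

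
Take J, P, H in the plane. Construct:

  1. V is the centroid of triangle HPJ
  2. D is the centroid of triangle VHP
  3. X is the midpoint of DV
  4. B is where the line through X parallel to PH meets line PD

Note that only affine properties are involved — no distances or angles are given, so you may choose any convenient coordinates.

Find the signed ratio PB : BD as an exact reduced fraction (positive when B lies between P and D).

Set J = (0, 0), P = (1, 0), H = (0, 1); any affine frame gives the same invariant.
1. V is the centroid of triangle HPJ ⇒ V = (1/3, 1/3)
2. D is the centroid of triangle VHP ⇒ D = (4/9, 4/9)
3. X is the midpoint of DV ⇒ X = (7/18, 7/18)
4. B is where the line through X parallel to PH meets line PD ⇒ B = (-1/9, 8/9)
B = P + t·(D−P) with t = 2, so PB:BD = t:(1−t) = 2:-1

PB:BD = -2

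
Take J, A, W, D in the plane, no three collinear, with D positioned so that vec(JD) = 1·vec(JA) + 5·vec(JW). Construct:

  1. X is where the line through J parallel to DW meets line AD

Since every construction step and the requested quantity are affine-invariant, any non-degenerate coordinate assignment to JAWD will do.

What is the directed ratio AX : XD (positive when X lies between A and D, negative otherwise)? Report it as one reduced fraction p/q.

Choose coordinates J = (0, 0), A = (1, 0), W = (0, 1), D = (1, 5).
1. X is where the line through J parallel to DW meets line AD ⇒ X = (1, 4)
X = A + t·(D−A) with t = 4/5, so AX:XD = t:(1−t) = 4/5:1/5

AX:XD = 4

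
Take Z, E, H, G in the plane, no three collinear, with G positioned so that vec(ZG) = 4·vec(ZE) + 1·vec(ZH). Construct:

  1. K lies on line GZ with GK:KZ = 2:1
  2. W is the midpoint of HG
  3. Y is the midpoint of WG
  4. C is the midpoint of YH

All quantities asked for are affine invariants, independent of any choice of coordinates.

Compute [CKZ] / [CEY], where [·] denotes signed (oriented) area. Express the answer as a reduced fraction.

[CKZ]:[CEY] = -5/9

Assign Z = (0, 0), E = (1, 0), H = (0, 1), G = (4, 1) — the answer is frame-independent, so this choice is without loss of generality.
1. K lies on line GZ with GK:KZ = 2:1 ⇒ K = (4/3, 1/3)
2. W is the midpoint of HG ⇒ W = (2, 1)
3. Y is the midpoint of WG ⇒ Y = (3, 1)
4. C is the midpoint of YH ⇒ C = (3/2, 1)
2·[CKZ] = -5/6, 2·[CEY] = 3/2
[CKZ]:[CEY] = -5/6:3/2 = -5/9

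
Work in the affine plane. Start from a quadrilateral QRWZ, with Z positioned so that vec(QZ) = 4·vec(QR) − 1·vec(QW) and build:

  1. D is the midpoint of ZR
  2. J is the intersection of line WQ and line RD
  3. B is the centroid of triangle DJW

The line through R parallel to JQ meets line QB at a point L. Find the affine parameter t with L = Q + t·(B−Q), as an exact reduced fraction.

t = 6/5

Work in coordinates with Q = (0, 0), R = (1, 0), W = (0, 1), Z = (4, -1).
1. D is the midpoint of ZR ⇒ D = (5/2, -1/2)
2. J is the intersection of line WQ and line RD ⇒ J = (0, 1/3)
3. B is the centroid of triangle DJW ⇒ B = (5/6, 5/18)
through R parallel to JQ: direction (0, -1/3); meets QB at L = (1, 1/3)
L = Q + t·(B−Q) with t = 6/5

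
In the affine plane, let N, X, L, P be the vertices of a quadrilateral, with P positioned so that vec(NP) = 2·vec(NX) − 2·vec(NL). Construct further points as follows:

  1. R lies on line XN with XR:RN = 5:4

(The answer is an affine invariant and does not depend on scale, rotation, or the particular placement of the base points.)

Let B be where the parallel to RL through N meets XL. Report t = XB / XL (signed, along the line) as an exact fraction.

t = 9/5

Assign N = (0, 0), X = (1, 0), L = (0, 1), P = (2, -2) — the answer is frame-independent, so this choice is without loss of generality.
1. R lies on line XN with XR:RN = 5:4 ⇒ R = (4/9, 0)
through N parallel to RL: direction (-4/9, 1); meets XL at B = (-4/5, 9/5)
B = X + t·(L−X) with t = 9/5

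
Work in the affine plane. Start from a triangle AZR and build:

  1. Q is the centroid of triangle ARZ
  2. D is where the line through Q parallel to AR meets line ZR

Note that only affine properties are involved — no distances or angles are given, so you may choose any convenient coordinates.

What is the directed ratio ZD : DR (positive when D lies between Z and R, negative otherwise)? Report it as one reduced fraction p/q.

ZD:DR = 2

Set A = (0, 0), Z = (1, 0), R = (0, 1); any affine frame gives the same invariant.
1. Q is the centroid of triangle ARZ ⇒ Q = (1/3, 1/3)
2. D is where the line through Q parallel to AR meets line ZR ⇒ D = (1/3, 2/3)
D = Z + t·(R−Z) with t = 2/3, so ZD:DR = t:(1−t) = 2/3:1/3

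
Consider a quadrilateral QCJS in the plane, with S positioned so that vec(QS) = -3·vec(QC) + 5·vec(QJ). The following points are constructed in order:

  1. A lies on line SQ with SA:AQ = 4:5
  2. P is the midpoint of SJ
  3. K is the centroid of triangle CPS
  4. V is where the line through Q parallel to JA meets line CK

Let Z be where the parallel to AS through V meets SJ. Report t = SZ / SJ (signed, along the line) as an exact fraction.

t = 9/2

Work in coordinates with Q = (0, 0), C = (1, 0), J = (0, 1), S = (-3, 5).
1. A lies on line SQ with SA:AQ = 4:5 ⇒ A = (-5/3, 25/9)
2. P is the midpoint of SJ ⇒ P = (-3/2, 3)
3. K is the centroid of triangle CPS ⇒ K = (-7/6, 8/3)
4. V is where the line through Q parallel to JA meets line CK ⇒ V = (15/2, -8)
through V parallel to AS: direction (-4/3, 20/9); meets SJ at Z = (21/2, -13)
Z = S + t·(J−S) with t = 9/2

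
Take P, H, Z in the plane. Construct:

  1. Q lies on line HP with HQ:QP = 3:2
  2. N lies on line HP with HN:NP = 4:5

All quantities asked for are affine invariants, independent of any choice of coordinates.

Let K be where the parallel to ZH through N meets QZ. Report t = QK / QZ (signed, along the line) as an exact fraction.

t = 7/27

Work in coordinates with P = (0, 0), H = (1, 0), Z = (0, 1).
1. Q lies on line HP with HQ:QP = 3:2 ⇒ Q = (2/5, 0)
2. N lies on line HP with HN:NP = 4:5 ⇒ N = (5/9, 0)
through N parallel to ZH: direction (1, -1); meets QZ at K = (8/27, 7/27)
K = Q + t·(Z−Q) with t = 7/27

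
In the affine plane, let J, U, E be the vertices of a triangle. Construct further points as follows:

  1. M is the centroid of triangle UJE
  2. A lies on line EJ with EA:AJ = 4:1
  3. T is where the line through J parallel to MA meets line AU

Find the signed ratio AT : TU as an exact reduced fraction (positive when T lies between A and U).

AT:TU = 1/2

Work in coordinates with J = (0, 0), U = (1, 0), E = (0, 1).
1. M is the centroid of triangle UJE ⇒ M = (1/3, 1/3)
2. A lies on line EJ with EA:AJ = 4:1 ⇒ A = (0, 1/5)
3. T is where the line through J parallel to MA meets line AU ⇒ T = (1/3, 2/15)
T = A + t·(U−A) with t = 1/3, so AT:TU = t:(1−t) = 1/3:2/3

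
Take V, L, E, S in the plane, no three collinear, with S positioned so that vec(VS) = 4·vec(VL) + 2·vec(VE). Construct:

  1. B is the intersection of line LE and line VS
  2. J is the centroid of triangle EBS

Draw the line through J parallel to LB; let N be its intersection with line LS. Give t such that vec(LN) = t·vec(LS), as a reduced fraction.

t = 1/3

Choose coordinates V = (0, 0), L = (1, 0), E = (0, 1), S = (4, 2).
1. B is the intersection of line LE and line VS ⇒ B = (2/3, 1/3)
2. J is the centroid of triangle EBS ⇒ J = (14/9, 10/9)
through J parallel to LB: direction (-1/3, 1/3); meets LS at N = (2, 2/3)
N = L + t·(S−L) with t = 1/3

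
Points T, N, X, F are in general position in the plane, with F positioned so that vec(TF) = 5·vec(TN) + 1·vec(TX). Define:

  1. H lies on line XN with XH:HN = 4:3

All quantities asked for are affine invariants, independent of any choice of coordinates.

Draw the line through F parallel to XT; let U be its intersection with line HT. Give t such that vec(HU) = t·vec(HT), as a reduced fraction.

t = -31/4

Choose coordinates T = (0, 0), N = (1, 0), X = (0, 1), F = (5, 1).
1. H lies on line XN with XH:HN = 4:3 ⇒ H = (4/7, 3/7)
through F parallel to XT: direction (0, -1); meets HT at U = (5, 15/4)
U = H + t·(T−H) with t = -31/4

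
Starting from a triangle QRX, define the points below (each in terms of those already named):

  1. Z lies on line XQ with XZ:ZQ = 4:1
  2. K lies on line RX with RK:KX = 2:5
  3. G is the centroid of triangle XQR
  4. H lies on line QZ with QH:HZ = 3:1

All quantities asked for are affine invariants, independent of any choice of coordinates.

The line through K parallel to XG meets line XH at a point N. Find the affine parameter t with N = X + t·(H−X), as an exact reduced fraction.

t = -100/119

Choose coordinates Q = (0, 0), R = (1, 0), X = (0, 1).
1. Z lies on line XQ with XZ:ZQ = 4:1 ⇒ Z = (0, 1/5)
2. K lies on line RX with RK:KX = 2:5 ⇒ K = (5/7, 2/7)
3. G is the centroid of triangle XQR ⇒ G = (1/3, 1/3)
4. H lies on line QZ with QH:HZ = 3:1 ⇒ H = (0, 3/20)
through K parallel to XG: direction (1/3, -2/3); meets XH at N = (0, 12/7)
N = X + t·(H−X) with t = -100/119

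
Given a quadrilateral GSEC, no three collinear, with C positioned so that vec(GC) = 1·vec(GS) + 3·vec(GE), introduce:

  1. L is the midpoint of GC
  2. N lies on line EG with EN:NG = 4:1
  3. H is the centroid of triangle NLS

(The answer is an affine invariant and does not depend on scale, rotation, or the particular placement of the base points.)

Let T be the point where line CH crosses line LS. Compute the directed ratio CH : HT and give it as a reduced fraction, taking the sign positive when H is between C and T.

CH:HT = -59/14

Choose coordinates G = (0, 0), S = (1, 0), E = (0, 1), C = (1, 3).
1. L is the midpoint of GC ⇒ L = (1/2, 3/2)
2. N lies on line EG with EN:NG = 4:1 ⇒ N = (0, 1/5)
3. H is the centroid of triangle NLS ⇒ H = (1/2, 17/30)
line CH meets LS at T = (73/118, 135/118)
H = C + t·(T−C) with t = 59/45, so CH:HT = 59/45:-14/45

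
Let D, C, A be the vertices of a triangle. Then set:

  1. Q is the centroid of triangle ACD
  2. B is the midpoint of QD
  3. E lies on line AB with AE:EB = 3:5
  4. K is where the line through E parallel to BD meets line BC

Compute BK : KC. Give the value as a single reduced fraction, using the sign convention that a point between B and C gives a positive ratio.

Work in coordinates with D = (0, 0), C = (1, 0), A = (0, 1).
1. Q is the centroid of triangle ACD ⇒ Q = (1/3, 1/3)
2. B is the midpoint of QD ⇒ B = (1/6, 1/6)
3. E lies on line AB with AE:EB = 3:5 ⇒ E = (1/16, 11/16)
4. K is where the line through E parallel to BD meets line BC ⇒ K = (-17/48, 13/48)
K = B + t·(C−B) with t = -5/8, so BK:KC = t:(1−t) = -5/8:13/8

BK:KC = -5/13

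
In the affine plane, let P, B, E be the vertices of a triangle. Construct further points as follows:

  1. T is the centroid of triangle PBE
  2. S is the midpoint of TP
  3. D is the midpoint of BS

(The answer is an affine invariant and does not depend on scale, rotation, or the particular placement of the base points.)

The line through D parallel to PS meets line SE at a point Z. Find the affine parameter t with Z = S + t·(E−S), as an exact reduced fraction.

t = -1/2

Choose coordinates P = (0, 0), B = (1, 0), E = (0, 1).
1. T is the centroid of triangle PBE ⇒ T = (1/3, 1/3)
2. S is the midpoint of TP ⇒ S = (1/6, 1/6)
3. D is the midpoint of BS ⇒ D = (7/12, 1/12)
through D parallel to PS: direction (1/6, 1/6); meets SE at Z = (1/4, -1/4)
Z = S + t·(E−S) with t = -1/2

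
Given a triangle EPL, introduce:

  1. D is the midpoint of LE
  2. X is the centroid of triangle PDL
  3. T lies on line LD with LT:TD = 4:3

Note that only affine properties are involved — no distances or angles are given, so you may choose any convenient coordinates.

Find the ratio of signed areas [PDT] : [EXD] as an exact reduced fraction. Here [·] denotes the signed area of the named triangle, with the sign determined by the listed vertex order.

Choose coordinates E = (0, 0), P = (1, 0), L = (0, 1).
1. D is the midpoint of LE ⇒ D = (0, 1/2)
2. X is the centroid of triangle PDL ⇒ X = (1/3, 1/2)
3. T lies on line LD with LT:TD = 4:3 ⇒ T = (0, 5/7)
2·[PDT] = -3/14, 2·[EXD] = 1/6
[PDT]:[EXD] = -3/14:1/6 = -9/7

[PDT]:[EXD] = -9/7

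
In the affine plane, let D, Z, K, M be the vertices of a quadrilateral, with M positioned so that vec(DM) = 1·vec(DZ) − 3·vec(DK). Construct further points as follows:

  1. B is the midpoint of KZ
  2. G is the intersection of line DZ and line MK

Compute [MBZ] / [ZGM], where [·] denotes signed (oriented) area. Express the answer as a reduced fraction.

Set D = (0, 0), Z = (1, 0), K = (0, 1), M = (1, -3); any affine frame gives the same invariant.
1. B is the midpoint of KZ ⇒ B = (1/2, 1/2)
2. G is the intersection of line DZ and line MK ⇒ G = (1/4, 0)
2·[MBZ] = -3/2, 2·[ZGM] = 9/4
[MBZ]:[ZGM] = -3/2:9/4 = -2/3

[MBZ]:[ZGM] = -2/3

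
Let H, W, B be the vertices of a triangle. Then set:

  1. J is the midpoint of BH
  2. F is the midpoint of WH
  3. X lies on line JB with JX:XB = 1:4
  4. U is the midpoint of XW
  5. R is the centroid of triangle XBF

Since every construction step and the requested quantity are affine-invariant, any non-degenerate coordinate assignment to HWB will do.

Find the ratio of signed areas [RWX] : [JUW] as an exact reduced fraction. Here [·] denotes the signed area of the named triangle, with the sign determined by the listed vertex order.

Assign H = (0, 0), W = (1, 0), B = (0, 1) — the answer is frame-independent, so this choice is without loss of generality.
1. J is the midpoint of BH ⇒ J = (0, 1/2)
2. F is the midpoint of WH ⇒ F = (1/2, 0)
3. X lies on line JB with JX:XB = 1:4 ⇒ X = (0, 3/5)
4. U is the midpoint of XW ⇒ U = (1/2, 3/10)
5. R is the centroid of triangle XBF ⇒ R = (1/6, 8/15)
2·[RWX] = -1/30, 2·[JUW] = -1/20
[RWX]:[JUW] = -1/30:-1/20 = 2/3

[RWX]:[JUW] = 2/3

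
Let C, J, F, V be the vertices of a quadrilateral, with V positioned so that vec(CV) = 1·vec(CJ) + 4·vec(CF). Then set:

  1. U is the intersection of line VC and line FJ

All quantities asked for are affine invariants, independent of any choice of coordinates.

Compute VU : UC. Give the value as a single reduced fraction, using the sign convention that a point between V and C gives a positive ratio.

VU:UC = 4

Set C = (0, 0), J = (1, 0), F = (0, 1), V = (1, 4); any affine frame gives the same invariant.
1. U is the intersection of line VC and line FJ ⇒ U = (1/5, 4/5)
U = V + t·(C−V) with t = 4/5, so VU:UC = t:(1−t) = 4/5:1/5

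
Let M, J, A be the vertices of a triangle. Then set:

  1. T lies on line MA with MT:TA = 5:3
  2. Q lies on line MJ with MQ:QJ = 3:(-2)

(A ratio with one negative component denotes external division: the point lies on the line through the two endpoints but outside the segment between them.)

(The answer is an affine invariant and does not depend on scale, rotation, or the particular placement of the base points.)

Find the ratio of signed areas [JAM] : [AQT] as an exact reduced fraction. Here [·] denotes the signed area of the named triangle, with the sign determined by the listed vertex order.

[JAM]:[AQT] = -8/9

Assign M = (0, 0), J = (1, 0), A = (0, 1) — the answer is frame-independent, so this choice is without loss of generality.
1. T lies on line MA with MT:TA = 5:3 ⇒ T = (0, 5/8)
2. Q lies on line MJ with MQ:QJ = 3:(-2) ⇒ Q = (3, 0)
2·[JAM] = 1, 2·[AQT] = -9/8
[JAM]:[AQT] = 1:-9/8 = -8/9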